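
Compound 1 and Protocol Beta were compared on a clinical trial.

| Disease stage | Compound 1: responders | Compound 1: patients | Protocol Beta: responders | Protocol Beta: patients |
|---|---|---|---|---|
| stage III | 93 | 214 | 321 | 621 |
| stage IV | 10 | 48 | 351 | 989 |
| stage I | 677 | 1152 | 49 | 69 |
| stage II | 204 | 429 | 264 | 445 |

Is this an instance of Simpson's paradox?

Yes

Stage III: Compound 1 93/214 = 43.5%, Protocol Beta 321/621 = 51.7% → Protocol Beta
Stage IV: Compound 1 10/48 = 20.8%, Protocol Beta 351/989 = 35.5% → Protocol Beta
Stage I: Compound 1 677/1152 = 58.8%, Protocol Beta 49/69 = 71.0% → Protocol Beta
Stage II: Compound 1 204/429 = 47.6%, Protocol Beta 264/445 = 59.3% → Protocol Beta
Overall: Compound 1 984/1843 = 53.4%, Protocol Beta 985/2124 = 46.4% → Compound 1
Protocol Beta wins each disease group but Compound 1 wins overall — the comparison reverses. Protocol Beta's patients skew toward stage IV, which has a lower base rate.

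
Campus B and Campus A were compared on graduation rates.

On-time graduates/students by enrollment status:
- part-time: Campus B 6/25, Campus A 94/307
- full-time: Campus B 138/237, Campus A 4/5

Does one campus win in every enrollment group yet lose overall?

Yes

Part-time: Campus B 6/25 = 24.0%, Campus A 94/307 = 30.6% → Campus A
Full-time: Campus B 138/237 = 58.2%, Campus A 4/5 = 80.0% → Campus A
Overall: Campus B 144/262 = 55.0%, Campus A 98/312 = 31.4% → Campus B
Campus A wins each enrollment group but Campus B wins overall — the comparison reverses. Campus A's students skew toward part-time, which has a lower base rate.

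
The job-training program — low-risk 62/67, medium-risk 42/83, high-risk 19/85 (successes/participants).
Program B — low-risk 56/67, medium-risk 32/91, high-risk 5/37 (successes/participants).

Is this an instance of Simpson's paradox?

No

Low-risk: the job-training program 62/67 = 92.5%, Program B 56/67 = 83.6% → the job-training program
Medium-risk: the job-training program 42/83 = 50.6%, Program B 32/91 = 35.2% → the job-training program
High-risk: the job-training program 19/85 = 22.4%, Program B 5/37 = 13.5% → the job-training program
Overall: the job-training program 123/235 = 52.3%, Program B 93/195 = 47.7% → the job-training program
The job-training program wins overall and in every risk group — no reversal.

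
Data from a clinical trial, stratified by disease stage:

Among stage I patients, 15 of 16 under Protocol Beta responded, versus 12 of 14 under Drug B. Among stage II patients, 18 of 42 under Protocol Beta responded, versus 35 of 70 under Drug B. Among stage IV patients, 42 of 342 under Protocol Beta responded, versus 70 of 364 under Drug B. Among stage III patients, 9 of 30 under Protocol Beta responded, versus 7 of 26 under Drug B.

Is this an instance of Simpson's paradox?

No

Stage I: Protocol Beta 15/16 = 93.8%, Drug B 12/14 = 85.7% → Protocol Beta
Stage II: Protocol Beta 18/42 = 42.9%, Drug B 35/70 = 50.0% → Drug B
Stage IV: Protocol Beta 42/342 = 12.3%, Drug B 70/364 = 19.2% → Drug B
Stage III: Protocol Beta 9/30 = 30.0%, Drug B 7/26 = 26.9% → Protocol Beta
Overall: Protocol Beta 84/430 = 19.5%, Drug B 124/474 = 26.2% → Drug B
Neither sweeps: Protocol Beta wins 2 of 4 groups, Drug B wins 2. Drug B wins overall but not every group — no Simpson reversal.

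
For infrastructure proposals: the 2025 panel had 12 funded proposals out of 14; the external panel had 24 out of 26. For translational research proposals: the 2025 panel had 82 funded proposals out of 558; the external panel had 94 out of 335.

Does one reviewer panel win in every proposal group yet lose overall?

Infrastructure: the 2025 panel 12/14 = 85.7%, the external panel 24/26 = 92.3% → the external panel
Translational research: the 2025 panel 82/558 = 14.7%, the external panel 94/335 = 28.1% → the external panel
Overall: the 2025 panel 94/572 = 16.4%, the external panel 118/361 = 32.7% → the external panel
The external panel wins overall and in every proposal group — no reversal.

No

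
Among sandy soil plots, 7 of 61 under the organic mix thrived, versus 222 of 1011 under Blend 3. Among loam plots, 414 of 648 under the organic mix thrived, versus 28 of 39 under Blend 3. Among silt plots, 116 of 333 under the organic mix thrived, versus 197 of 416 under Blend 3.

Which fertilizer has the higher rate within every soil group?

Sandy soil: the organic mix 7/61 = 11.5%, Blend 3 222/1011 = 22.0% → Blend 3
Loam: the organic mix 414/648 = 63.9%, Blend 3 28/39 = 71.8% → Blend 3
Silt: the organic mix 116/333 = 34.8%, Blend 3 197/416 = 47.4% → Blend 3
Blend 3 has the higher rate in all 3 groups.

Blend 3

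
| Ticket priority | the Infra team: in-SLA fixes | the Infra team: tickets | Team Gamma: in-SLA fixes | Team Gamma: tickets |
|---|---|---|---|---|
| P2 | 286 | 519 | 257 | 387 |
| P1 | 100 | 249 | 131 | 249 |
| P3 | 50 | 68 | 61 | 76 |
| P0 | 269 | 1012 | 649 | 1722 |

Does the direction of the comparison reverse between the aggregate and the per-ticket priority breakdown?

No

P2: the Infra team 286/519 = 55.1%, Team Gamma 257/387 = 66.4% → Team Gamma
P1: the Infra team 100/249 = 40.2%, Team Gamma 131/249 = 52.6% → Team Gamma
P3: the Infra team 50/68 = 73.5%, Team Gamma 61/76 = 80.3% → Team Gamma
P0: the Infra team 269/1012 = 26.6%, Team Gamma 649/1722 = 37.7% → Team Gamma
Overall: the Infra team 705/1848 = 38.1%, Team Gamma 1098/2434 = 45.1% → Team Gamma
Team Gamma wins overall and in every ticket group — no reversal.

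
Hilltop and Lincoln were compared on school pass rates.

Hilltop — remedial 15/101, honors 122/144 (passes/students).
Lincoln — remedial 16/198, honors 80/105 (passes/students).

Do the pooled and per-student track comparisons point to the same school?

Yes

Remedial: Hilltop 15/101 = 14.9%, Lincoln 16/198 = 8.1% → Hilltop
Honors: Hilltop 122/144 = 84.7%, Lincoln 80/105 = 76.2% → Hilltop
Overall: Hilltop 137/245 = 55.9%, Lincoln 96/303 = 31.7% → Hilltop
Hilltop wins overall and in every student group — no reversal.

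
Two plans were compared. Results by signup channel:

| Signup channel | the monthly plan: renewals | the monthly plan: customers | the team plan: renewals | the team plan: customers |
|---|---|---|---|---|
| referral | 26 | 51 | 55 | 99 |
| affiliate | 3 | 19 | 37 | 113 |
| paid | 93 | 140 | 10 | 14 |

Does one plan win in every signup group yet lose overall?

Yes

Referral: the monthly plan 26/51 = 51.0%, the team plan 55/99 = 55.6% → the team plan
Affiliate: the monthly plan 3/19 = 15.8%, the team plan 37/113 = 32.7% → the team plan
Paid: the monthly plan 93/140 = 66.4%, the team plan 10/14 = 71.4% → the team plan
Overall: the monthly plan 122/210 = 58.1%, the team plan 102/226 = 45.1% → the monthly plan
The team plan wins each signup group but the monthly plan wins overall — the comparison reverses. The team plan's customers skew toward affiliate, which has a lower base rate.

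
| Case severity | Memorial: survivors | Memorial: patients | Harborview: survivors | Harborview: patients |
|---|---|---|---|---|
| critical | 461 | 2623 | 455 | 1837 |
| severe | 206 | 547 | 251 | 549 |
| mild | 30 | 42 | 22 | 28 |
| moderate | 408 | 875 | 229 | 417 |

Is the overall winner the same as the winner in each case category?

Critical: Memorial 461/2623 = 17.6%, Harborview 455/1837 = 24.8% → Harborview
Severe: Memorial 206/547 = 37.7%, Harborview 251/549 = 45.7% → Harborview
Mild: Memorial 30/42 = 71.4%, Harborview 22/28 = 78.6% → Harborview
Moderate: Memorial 408/875 = 46.6%, Harborview 229/417 = 54.9% → Harborview
Overall: Memorial 1105/4087 = 27.0%, Harborview 957/2831 = 33.8% → Harborview
Harborview wins overall and in every case group — no reversal.

Yes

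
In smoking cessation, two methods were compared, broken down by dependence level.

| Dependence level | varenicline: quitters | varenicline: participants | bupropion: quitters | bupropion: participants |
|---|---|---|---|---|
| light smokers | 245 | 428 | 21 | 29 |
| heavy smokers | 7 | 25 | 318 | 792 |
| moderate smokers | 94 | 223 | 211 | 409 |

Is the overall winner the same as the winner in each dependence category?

No

Light smokers: varenicline 245/428 = 57.2%, bupropion 21/29 = 72.4% → bupropion
Heavy smokers: varenicline 7/25 = 28.0%, bupropion 318/792 = 40.2% → bupropion
Moderate smokers: varenicline 94/223 = 42.2%, bupropion 211/409 = 51.6% → bupropion
Overall: varenicline 346/676 = 51.2%, bupropion 550/1230 = 44.7% → varenicline
Bupropion wins each dependence group but varenicline wins overall — the comparison reverses. Bupropion's participants skew toward heavy smokers, which has a lower base rate.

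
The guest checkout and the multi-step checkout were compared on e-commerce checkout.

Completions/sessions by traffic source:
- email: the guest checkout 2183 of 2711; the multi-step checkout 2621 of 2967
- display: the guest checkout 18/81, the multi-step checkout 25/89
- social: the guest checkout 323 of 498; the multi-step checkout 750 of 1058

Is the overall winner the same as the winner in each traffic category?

Yes

Email: the guest checkout 2183/2711 = 80.5%, the multi-step checkout 2621/2967 = 88.3% → the multi-step checkout
Display: the guest checkout 18/81 = 22.2%, the multi-step checkout 25/89 = 28.1% → the multi-step checkout
Social: the guest checkout 323/498 = 64.9%, the multi-step checkout 750/1058 = 70.9% → the multi-step checkout
Overall: the guest checkout 2524/3290 = 76.7%, the multi-step checkout 3396/4114 = 82.5% → the multi-step checkout
The multi-step checkout wins overall and in every traffic group — no reversal.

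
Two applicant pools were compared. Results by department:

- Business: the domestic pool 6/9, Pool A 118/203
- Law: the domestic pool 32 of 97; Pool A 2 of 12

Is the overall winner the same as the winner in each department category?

Business: the domestic pool 6/9 = 66.7%, Pool A 118/203 = 58.1% → the domestic pool
Law: the domestic pool 32/97 = 33.0%, Pool A 2/12 = 16.7% → the domestic pool
Overall: the domestic pool 38/106 = 35.8%, Pool A 120/215 = 55.8% → Pool A
The domestic pool wins each department group but Pool A wins overall — the comparison reverses. The domestic pool's applicants skew toward Law, which has a lower base rate.

No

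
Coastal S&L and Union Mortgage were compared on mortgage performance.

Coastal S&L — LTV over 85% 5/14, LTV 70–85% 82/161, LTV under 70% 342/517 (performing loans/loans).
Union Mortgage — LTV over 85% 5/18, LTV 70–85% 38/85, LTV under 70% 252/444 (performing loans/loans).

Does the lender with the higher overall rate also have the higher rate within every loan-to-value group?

Yes

LTV over 85%: Coastal S&L 5/14 = 35.7%, Union Mortgage 5/18 = 27.8% → Coastal S&L
LTV 70–85%: Coastal S&L 82/161 = 50.9%, Union Mortgage 38/85 = 44.7% → Coastal S&L
LTV under 70%: Coastal S&L 342/517 = 66.2%, Union Mortgage 252/444 = 56.8% → Coastal S&L
Overall: Coastal S&L 429/692 = 62.0%, Union Mortgage 295/547 = 53.9% → Coastal S&L
Coastal S&L wins overall and in every loan-to-value group — no reversal.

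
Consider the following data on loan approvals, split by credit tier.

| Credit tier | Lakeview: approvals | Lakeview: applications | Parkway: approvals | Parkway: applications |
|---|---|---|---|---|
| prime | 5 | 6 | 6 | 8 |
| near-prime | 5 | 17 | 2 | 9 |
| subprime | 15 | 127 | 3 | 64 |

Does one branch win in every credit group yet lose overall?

No

Prime: Lakeview 5/6 = 83.3%, Parkway 6/8 = 75.0% → Lakeview
Near-prime: Lakeview 5/17 = 29.4%, Parkway 2/9 = 22.2% → Lakeview
Subprime: Lakeview 15/127 = 11.8%, Parkway 3/64 = 4.7% → Lakeview
Overall: Lakeview 25/150 = 16.7%, Parkway 11/81 = 13.6% → Lakeview
Lakeview wins overall and in every credit group — no reversal.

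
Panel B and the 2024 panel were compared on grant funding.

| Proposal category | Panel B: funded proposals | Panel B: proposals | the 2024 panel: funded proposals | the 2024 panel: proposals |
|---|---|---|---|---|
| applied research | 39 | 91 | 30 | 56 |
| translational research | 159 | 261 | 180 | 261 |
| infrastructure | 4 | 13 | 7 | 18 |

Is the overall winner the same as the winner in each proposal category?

Applied research: Panel B 39/91 = 42.9%, the 2024 panel 30/56 = 53.6% → the 2024 panel
Translational research: Panel B 159/261 = 60.9%, the 2024 panel 180/261 = 69.0% → the 2024 panel
Infrastructure: Panel B 4/13 = 30.8%, the 2024 panel 7/18 = 38.9% → the 2024 panel
Overall: Panel B 202/365 = 55.3%, the 2024 panel 217/335 = 64.8% → the 2024 panel
The 2024 panel wins overall and in every proposal group — no reversal.

Yes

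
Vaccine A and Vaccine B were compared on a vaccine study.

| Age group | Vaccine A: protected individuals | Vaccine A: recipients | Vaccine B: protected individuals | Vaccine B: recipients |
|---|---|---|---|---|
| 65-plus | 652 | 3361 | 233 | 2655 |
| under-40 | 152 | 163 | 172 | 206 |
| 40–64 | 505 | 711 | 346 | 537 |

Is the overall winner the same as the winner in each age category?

65-plus: Vaccine A 652/3361 = 19.4%, Vaccine B 233/2655 = 8.8% → Vaccine A
Under-40: Vaccine A 152/163 = 93.3%, Vaccine B 172/206 = 83.5% → Vaccine A
40–64: Vaccine A 505/711 = 71.0%, Vaccine B 346/537 = 64.4% → Vaccine A
Overall: Vaccine A 1309/4235 = 30.9%, Vaccine B 751/3398 = 22.1% → Vaccine A
Vaccine A wins overall and in every age group — no reversal.

Yes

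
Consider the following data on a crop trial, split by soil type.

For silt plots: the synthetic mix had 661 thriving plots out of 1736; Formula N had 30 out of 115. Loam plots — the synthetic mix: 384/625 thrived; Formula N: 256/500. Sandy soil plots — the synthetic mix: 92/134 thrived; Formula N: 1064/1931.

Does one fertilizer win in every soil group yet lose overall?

Silt: the synthetic mix 661/1736 = 38.1%, Formula N 30/115 = 26.1% → the synthetic mix
Loam: the synthetic mix 384/625 = 61.4%, Formula N 256/500 = 51.2% → the synthetic mix
Sandy soil: the synthetic mix 92/134 = 68.7%, Formula N 1064/1931 = 55.1% → the synthetic mix
Overall: the synthetic mix 1137/2495 = 45.6%, Formula N 1350/2546 = 53.0% → Formula N
The synthetic mix wins each soil group but Formula N wins overall — the comparison reverses. The synthetic mix's plots skew toward silt, which has a lower base rate.

Yes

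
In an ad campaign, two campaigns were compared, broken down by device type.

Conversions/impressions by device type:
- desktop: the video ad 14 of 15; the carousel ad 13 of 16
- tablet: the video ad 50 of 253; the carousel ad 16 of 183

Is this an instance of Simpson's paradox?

Desktop: the video ad 14/15 = 93.3%, the carousel ad 13/16 = 81.2% → the video ad
Tablet: the video ad 50/253 = 19.8%, the carousel ad 16/183 = 8.7% → the video ad
Overall: the video ad 64/268 = 23.9%, the carousel ad 29/199 = 14.6% → the video ad
The video ad wins overall and in every device group — no reversal.

No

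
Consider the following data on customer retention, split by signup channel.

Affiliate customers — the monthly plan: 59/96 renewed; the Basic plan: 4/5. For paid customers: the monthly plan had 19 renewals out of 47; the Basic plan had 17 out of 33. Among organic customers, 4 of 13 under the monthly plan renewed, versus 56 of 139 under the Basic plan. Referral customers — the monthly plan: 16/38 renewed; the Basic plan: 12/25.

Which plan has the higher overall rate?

the monthly plan

Affiliate: the monthly plan 59/96 = 61.5%, the Basic plan 4/5 = 80.0% → the Basic plan
Paid: the monthly plan 19/47 = 40.4%, the Basic plan 17/33 = 51.5% → the Basic plan
Organic: the monthly plan 4/13 = 30.8%, the Basic plan 56/139 = 40.3% → the Basic plan
Referral: the monthly plan 16/38 = 42.1%, the Basic plan 12/25 = 48.0% → the Basic plan
Overall: the monthly plan 98/194 = 50.5%, the Basic plan 89/202 = 44.1% → the monthly plan
(The Basic plan wins every signup group but the monthly plan wins overall — the Basic plan's customers skew toward the low-rate organic group.)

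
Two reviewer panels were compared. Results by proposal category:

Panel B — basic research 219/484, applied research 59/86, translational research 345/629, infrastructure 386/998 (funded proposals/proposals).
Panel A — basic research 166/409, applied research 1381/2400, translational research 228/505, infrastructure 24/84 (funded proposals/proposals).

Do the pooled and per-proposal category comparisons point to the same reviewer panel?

Basic research: Panel B 219/484 = 45.2%, Panel A 166/409 = 40.6% → Panel B
Applied research: Panel B 59/86 = 68.6%, Panel A 1381/2400 = 57.5% → Panel B
Translational research: Panel B 345/629 = 54.8%, Panel A 228/505 = 45.1% → Panel B
Infrastructure: Panel B 386/998 = 38.7%, Panel A 24/84 = 28.6% → Panel B
Overall: Panel B 1009/2197 = 45.9%, Panel A 1799/3398 = 52.9% → Panel A
Panel B wins each proposal group but Panel A wins overall — the comparison reverses. Panel B's proposals skew toward infrastructure, which has a lower base rate.

No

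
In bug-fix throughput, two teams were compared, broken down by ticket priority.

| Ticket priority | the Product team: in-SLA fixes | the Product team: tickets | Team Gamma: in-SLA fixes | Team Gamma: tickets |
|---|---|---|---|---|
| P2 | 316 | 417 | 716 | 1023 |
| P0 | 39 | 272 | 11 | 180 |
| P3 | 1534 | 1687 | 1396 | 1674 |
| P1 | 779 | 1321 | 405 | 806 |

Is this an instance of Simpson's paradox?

No

P2: the Product team 316/417 = 75.8%, Team Gamma 716/1023 = 70.0% → the Product team
P0: the Product team 39/272 = 14.3%, Team Gamma 11/180 = 6.1% → the Product team
P3: the Product team 1534/1687 = 90.9%, Team Gamma 1396/1674 = 83.4% → the Product team
P1: the Product team 779/1321 = 59.0%, Team Gamma 405/806 = 50.2% → the Product team
Overall: the Product team 2668/3697 = 72.2%, Team Gamma 2528/3683 = 68.6% → the Product team
The Product team wins overall and in every ticket group — no reversal.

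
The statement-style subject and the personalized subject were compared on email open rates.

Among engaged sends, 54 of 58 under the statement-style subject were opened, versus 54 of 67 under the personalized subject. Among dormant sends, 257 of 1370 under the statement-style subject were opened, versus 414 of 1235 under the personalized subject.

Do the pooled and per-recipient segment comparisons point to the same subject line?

No

Engaged: the statement-style subject 54/58 = 93.1%, the personalized subject 54/67 = 80.6% → the statement-style subject
Dormant: the statement-style subject 257/1370 = 18.8%, the personalized subject 414/1235 = 33.5% → the personalized subject
Overall: the statement-style subject 311/1428 = 21.8%, the personalized subject 468/1302 = 35.9% → the personalized subject
Neither sweeps: the statement-style subject wins 1 of 2 groups, the personalized subject wins 1. The personalized subject wins overall but not every group — no Simpson reversal.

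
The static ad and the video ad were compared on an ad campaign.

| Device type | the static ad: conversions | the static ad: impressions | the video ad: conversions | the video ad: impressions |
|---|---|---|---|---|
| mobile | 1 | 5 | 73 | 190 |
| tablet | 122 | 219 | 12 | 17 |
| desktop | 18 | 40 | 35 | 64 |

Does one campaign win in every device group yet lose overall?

Mobile: the static ad 1/5 = 20.0%, the video ad 73/190 = 38.4% → the video ad
Tablet: the static ad 122/219 = 55.7%, the video ad 12/17 = 70.6% → the video ad
Desktop: the static ad 18/40 = 45.0%, the video ad 35/64 = 54.7% → the video ad
Overall: the static ad 141/264 = 53.4%, the video ad 120/271 = 44.3% → the static ad
The video ad wins each device group but the static ad wins overall — the comparison reverses. The video ad's impressions skew toward mobile, which has a lower base rate.

Yes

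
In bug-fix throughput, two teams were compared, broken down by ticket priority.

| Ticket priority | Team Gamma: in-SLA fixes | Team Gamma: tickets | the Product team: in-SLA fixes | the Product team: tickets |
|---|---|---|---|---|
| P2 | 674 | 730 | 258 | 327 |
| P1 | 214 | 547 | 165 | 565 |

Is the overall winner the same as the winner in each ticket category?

Yes

P2: Team Gamma 674/730 = 92.3%, the Product team 258/327 = 78.9% → Team Gamma
P1: Team Gamma 214/547 = 39.1%, the Product team 165/565 = 29.2% → Team Gamma
Overall: Team Gamma 888/1277 = 69.5%, the Product team 423/892 = 47.4% → Team Gamma
Team Gamma wins overall and in every ticket group — no reversal.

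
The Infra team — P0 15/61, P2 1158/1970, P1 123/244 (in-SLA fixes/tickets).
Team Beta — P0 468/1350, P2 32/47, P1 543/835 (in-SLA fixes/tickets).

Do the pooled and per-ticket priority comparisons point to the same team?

P0: the Infra team 15/61 = 24.6%, Team Beta 468/1350 = 34.7% → Team Beta
P2: the Infra team 1158/1970 = 58.8%, Team Beta 32/47 = 68.1% → Team Beta
P1: the Infra team 123/244 = 50.4%, Team Beta 543/835 = 65.0% → Team Beta
Overall: the Infra team 1296/2275 = 57.0%, Team Beta 1043/2232 = 46.7% → the Infra team
Team Beta wins each ticket group but the Infra team wins overall — the comparison reverses. Team Beta's tickets skew toward P0, which has a lower base rate.

No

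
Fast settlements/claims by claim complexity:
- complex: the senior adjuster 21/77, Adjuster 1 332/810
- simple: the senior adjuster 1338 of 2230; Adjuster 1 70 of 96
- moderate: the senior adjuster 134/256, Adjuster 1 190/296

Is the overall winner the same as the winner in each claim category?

No

Complex: the senior adjuster 21/77 = 27.3%, Adjuster 1 332/810 = 41.0% → Adjuster 1
Simple: the senior adjuster 1338/2230 = 60.0%, Adjuster 1 70/96 = 72.9% → Adjuster 1
Moderate: the senior adjuster 134/256 = 52.3%, Adjuster 1 190/296 = 64.2% → Adjuster 1
Overall: the senior adjuster 1493/2563 = 58.3%, Adjuster 1 592/1202 = 49.3% → the senior adjuster
Adjuster 1 wins each claim group but the senior adjuster wins overall — the comparison reverses. Adjuster 1's claims skew toward complex, which has a lower base rate.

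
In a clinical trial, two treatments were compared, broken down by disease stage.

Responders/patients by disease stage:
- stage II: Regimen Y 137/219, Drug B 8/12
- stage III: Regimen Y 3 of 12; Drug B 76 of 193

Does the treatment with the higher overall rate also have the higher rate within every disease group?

Stage II: Regimen Y 137/219 = 62.6%, Drug B 8/12 = 66.7% → Drug B
Stage III: Regimen Y 3/12 = 25.0%, Drug B 76/193 = 39.4% → Drug B
Overall: Regimen Y 140/231 = 60.6%, Drug B 84/205 = 41.0% → Regimen Y
Drug B wins each disease group but Regimen Y wins overall — the comparison reverses. Drug B's patients skew toward stage III, which has a lower base rate.

No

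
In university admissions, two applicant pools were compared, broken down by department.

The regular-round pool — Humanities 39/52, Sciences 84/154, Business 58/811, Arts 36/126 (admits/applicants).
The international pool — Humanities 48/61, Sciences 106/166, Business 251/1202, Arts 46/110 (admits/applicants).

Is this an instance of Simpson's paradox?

Humanities: the regular-round pool 39/52 = 75.0%, the international pool 48/61 = 78.7% → the international pool
Sciences: the regular-round pool 84/154 = 54.5%, the international pool 106/166 = 63.9% → the international pool
Business: the regular-round pool 58/811 = 7.2%, the international pool 251/1202 = 20.9% → the international pool
Arts: the regular-round pool 36/126 = 28.6%, the international pool 46/110 = 41.8% → the international pool
Overall: the regular-round pool 217/1143 = 19.0%, the international pool 451/1539 = 29.3% → the international pool
The international pool wins overall and in every department group — no reversal.

No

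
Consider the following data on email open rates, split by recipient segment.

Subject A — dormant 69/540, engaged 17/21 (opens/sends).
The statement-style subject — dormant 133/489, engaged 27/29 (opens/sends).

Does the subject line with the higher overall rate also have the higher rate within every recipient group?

Yes

Dormant: Subject A 69/540 = 12.8%, the statement-style subject 133/489 = 27.2% → the statement-style subject
Engaged: Subject A 17/21 = 81.0%, the statement-style subject 27/29 = 93.1% → the statement-style subject
Overall: Subject A 86/561 = 15.3%, the statement-style subject 160/518 = 30.9% → the statement-style subject
The statement-style subject wins overall and in every recipient group — no reversal.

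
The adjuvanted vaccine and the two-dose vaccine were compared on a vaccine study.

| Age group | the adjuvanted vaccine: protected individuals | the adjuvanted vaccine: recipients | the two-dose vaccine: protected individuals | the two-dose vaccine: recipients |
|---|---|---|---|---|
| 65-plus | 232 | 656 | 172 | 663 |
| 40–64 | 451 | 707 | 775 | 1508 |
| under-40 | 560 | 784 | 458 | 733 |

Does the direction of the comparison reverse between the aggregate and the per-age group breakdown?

65-plus: the adjuvanted vaccine 232/656 = 35.4%, the two-dose vaccine 172/663 = 25.9% → the adjuvanted vaccine
40–64: the adjuvanted vaccine 451/707 = 63.8%, the two-dose vaccine 775/1508 = 51.4% → the adjuvanted vaccine
Under-40: the adjuvanted vaccine 560/784 = 71.4%, the two-dose vaccine 458/733 = 62.5% → the adjuvanted vaccine
Overall: the adjuvanted vaccine 1243/2147 = 57.9%, the two-dose vaccine 1405/2904 = 48.4% → the adjuvanted vaccine
The adjuvanted vaccine wins overall and in every age group — no reversal.

No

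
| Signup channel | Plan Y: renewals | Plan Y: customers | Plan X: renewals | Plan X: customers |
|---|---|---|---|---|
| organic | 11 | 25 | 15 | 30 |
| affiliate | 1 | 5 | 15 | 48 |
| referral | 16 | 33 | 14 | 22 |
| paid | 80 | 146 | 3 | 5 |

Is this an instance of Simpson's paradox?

Organic: Plan Y 11/25 = 44.0%, Plan X 15/30 = 50.0% → Plan X
Affiliate: Plan Y 1/5 = 20.0%, Plan X 15/48 = 31.2% → Plan X
Referral: Plan Y 16/33 = 48.5%, Plan X 14/22 = 63.6% → Plan X
Paid: Plan Y 80/146 = 54.8%, Plan X 3/5 = 60.0% → Plan X
Overall: Plan Y 108/209 = 51.7%, Plan X 47/105 = 44.8% → Plan Y
Plan X wins each signup group but Plan Y wins overall — the comparison reverses. Plan X's customers skew toward affiliate, which has a lower base rate.

Yes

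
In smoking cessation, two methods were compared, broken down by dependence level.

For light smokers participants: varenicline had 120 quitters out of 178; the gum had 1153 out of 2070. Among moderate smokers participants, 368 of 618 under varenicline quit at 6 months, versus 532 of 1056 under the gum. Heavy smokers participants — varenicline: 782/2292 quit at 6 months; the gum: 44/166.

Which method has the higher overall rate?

the gum

Light smokers: varenicline 120/178 = 67.4%, the gum 1153/2070 = 55.7% → varenicline
Moderate smokers: varenicline 368/618 = 59.5%, the gum 532/1056 = 50.4% → varenicline
Heavy smokers: varenicline 782/2292 = 34.1%, the gum 44/166 = 26.5% → varenicline
Overall: varenicline 1270/3088 = 41.1%, the gum 1729/3292 = 52.5% → the gum
(Varenicline wins every dependence group but the gum wins overall — varenicline's participants skew toward the low-rate heavy smokers group.)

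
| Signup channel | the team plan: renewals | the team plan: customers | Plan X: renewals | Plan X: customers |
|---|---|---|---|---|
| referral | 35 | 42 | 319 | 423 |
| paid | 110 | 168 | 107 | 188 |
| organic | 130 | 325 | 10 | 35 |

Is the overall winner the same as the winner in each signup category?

Referral: the team plan 35/42 = 83.3%, Plan X 319/423 = 75.4% → the team plan
Paid: the team plan 110/168 = 65.5%, Plan X 107/188 = 56.9% → the team plan
Organic: the team plan 130/325 = 40.0%, Plan X 10/35 = 28.6% → the team plan
Overall: the team plan 275/535 = 51.4%, Plan X 436/646 = 67.5% → Plan X
The team plan wins each signup group but Plan X wins overall — the comparison reverses. The team plan's customers skew toward organic, which has a lower base rate.

No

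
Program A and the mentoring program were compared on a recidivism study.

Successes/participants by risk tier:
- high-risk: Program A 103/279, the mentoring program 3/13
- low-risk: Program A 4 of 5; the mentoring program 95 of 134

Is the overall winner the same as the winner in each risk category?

High-risk: Program A 103/279 = 36.9%, the mentoring program 3/13 = 23.1% → Program A
Low-risk: Program A 4/5 = 80.0%, the mentoring program 95/134 = 70.9% → Program A
Overall: Program A 107/284 = 37.7%, the mentoring program 98/147 = 66.7% → the mentoring program
Program A wins each risk group but the mentoring program wins overall — the comparison reverses. Program A's participants skew toward high-risk, which has a lower base rate.

No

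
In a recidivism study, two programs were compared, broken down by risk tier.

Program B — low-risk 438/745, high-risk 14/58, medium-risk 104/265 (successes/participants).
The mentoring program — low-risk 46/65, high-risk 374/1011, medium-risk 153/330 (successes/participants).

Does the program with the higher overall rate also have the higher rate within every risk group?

No

Low-risk: Program B 438/745 = 58.8%, the mentoring program 46/65 = 70.8% → the mentoring program
High-risk: Program B 14/58 = 24.1%, the mentoring program 374/1011 = 37.0% → the mentoring program
Medium-risk: Program B 104/265 = 39.2%, the mentoring program 153/330 = 46.4% → the mentoring program
Overall: Program B 556/1068 = 52.1%, the mentoring program 573/1406 = 40.8% → Program B
The mentoring program wins each risk group but Program B wins overall — the comparison reverses. The mentoring program's participants skew toward high-risk, which has a lower base rate.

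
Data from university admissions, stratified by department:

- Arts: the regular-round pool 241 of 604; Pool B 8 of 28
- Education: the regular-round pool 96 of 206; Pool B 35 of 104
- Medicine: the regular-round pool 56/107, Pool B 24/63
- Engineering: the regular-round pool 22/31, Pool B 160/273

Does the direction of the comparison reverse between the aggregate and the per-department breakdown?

Arts: the regular-round pool 241/604 = 39.9%, Pool B 8/28 = 28.6% → the regular-round pool
Education: the regular-round pool 96/206 = 46.6%, Pool B 35/104 = 33.7% → the regular-round pool
Medicine: the regular-round pool 56/107 = 52.3%, Pool B 24/63 = 38.1% → the regular-round pool
Engineering: the regular-round pool 22/31 = 71.0%, Pool B 160/273 = 58.6% → the regular-round pool
Overall: the regular-round pool 415/948 = 43.8%, Pool B 227/468 = 48.5% → Pool B
The regular-round pool wins each department group but Pool B wins overall — the comparison reverses. The regular-round pool's applicants skew toward Arts, which has a lower base rate.

Yes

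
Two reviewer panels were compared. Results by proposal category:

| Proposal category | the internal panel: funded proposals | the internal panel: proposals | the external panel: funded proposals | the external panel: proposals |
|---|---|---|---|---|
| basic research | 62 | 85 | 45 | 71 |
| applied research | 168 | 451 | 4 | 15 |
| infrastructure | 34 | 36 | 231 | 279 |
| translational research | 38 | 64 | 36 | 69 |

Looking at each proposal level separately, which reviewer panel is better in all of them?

Basic research: the internal panel 62/85 = 72.9%, the external panel 45/71 = 63.4% → the internal panel
Applied research: the internal panel 168/451 = 37.3%, the external panel 4/15 = 26.7% → the internal panel
Infrastructure: the internal panel 34/36 = 94.4%, the external panel 231/279 = 82.8% → the internal panel
Translational research: the internal panel 38/64 = 59.4%, the external panel 36/69 = 52.2% → the internal panel
The internal panel has the higher rate in all 4 groups.

the internal panel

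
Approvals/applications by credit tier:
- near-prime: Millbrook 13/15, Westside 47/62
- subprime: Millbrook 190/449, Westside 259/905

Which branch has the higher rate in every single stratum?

Near-prime: Millbrook 13/15 = 86.7%, Westside 47/62 = 75.8% → Millbrook
Subprime: Millbrook 190/449 = 42.3%, Westside 259/905 = 28.6% → Millbrook
Millbrook has the higher rate in both groups.

Millbrook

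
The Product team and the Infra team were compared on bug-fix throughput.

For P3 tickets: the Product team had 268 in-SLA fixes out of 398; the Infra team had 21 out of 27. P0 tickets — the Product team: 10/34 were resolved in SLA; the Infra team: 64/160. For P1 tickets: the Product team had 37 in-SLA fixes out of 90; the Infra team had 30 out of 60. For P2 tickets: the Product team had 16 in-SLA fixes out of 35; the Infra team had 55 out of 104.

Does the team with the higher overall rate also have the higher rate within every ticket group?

No

P3: the Product team 268/398 = 67.3%, the Infra team 21/27 = 77.8% → the Infra team
P0: the Product team 10/34 = 29.4%, the Infra team 64/160 = 40.0% → the Infra team
P1: the Product team 37/90 = 41.1%, the Infra team 30/60 = 50.0% → the Infra team
P2: the Product team 16/35 = 45.7%, the Infra team 55/104 = 52.9% → the Infra team
Overall: the Product team 331/557 = 59.4%, the Infra team 170/351 = 48.4% → the Product team
The Infra team wins each ticket group but the Product team wins overall — the comparison reverses. The Infra team's tickets skew toward P0, which has a lower base rate.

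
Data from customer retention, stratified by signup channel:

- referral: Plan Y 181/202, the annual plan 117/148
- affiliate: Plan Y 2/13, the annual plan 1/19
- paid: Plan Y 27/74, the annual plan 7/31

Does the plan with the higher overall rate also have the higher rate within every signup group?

Referral: Plan Y 181/202 = 89.6%, the annual plan 117/148 = 79.1% → Plan Y
Affiliate: Plan Y 2/13 = 15.4%, the annual plan 1/19 = 5.3% → Plan Y
Paid: Plan Y 27/74 = 36.5%, the annual plan 7/31 = 22.6% → Plan Y
Overall: Plan Y 210/289 = 72.7%, the annual plan 125/198 = 63.1% → Plan Y
Plan Y wins overall and in every signup group — no reversal.

Yes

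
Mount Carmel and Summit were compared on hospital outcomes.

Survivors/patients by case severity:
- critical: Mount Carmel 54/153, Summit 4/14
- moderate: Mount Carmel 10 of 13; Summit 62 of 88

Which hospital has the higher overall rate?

Critical: Mount Carmel 54/153 = 35.3%, Summit 4/14 = 28.6% → Mount Carmel
Moderate: Mount Carmel 10/13 = 76.9%, Summit 62/88 = 70.5% → Mount Carmel
Overall: Mount Carmel 64/166 = 38.6%, Summit 66/102 = 64.7% → Summit
(Mount Carmel wins every case group but Summit wins overall — Mount Carmel's patients skew toward the low-rate critical group.)

Summit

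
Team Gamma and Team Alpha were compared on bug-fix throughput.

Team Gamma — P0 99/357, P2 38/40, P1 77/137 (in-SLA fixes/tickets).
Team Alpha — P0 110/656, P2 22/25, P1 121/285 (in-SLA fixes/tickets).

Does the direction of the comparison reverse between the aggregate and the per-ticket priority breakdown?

P0: Team Gamma 99/357 = 27.7%, Team Alpha 110/656 = 16.8% → Team Gamma
P2: Team Gamma 38/40 = 95.0%, Team Alpha 22/25 = 88.0% → Team Gamma
P1: Team Gamma 77/137 = 56.2%, Team Alpha 121/285 = 42.5% → Team Gamma
Overall: Team Gamma 214/534 = 40.1%, Team Alpha 253/966 = 26.2% → Team Gamma
Team Gamma wins overall and in every ticket group — no reversal.

No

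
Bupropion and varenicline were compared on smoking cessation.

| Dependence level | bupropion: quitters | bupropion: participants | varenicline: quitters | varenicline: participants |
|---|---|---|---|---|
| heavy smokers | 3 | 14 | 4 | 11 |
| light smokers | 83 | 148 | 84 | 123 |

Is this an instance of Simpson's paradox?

Heavy smokers: bupropion 3/14 = 21.4%, varenicline 4/11 = 36.4% → varenicline
Light smokers: bupropion 83/148 = 56.1%, varenicline 84/123 = 68.3% → varenicline
Overall: bupropion 86/162 = 53.1%, varenicline 88/134 = 65.7% → varenicline
Varenicline wins overall and in every dependence group — no reversal.

No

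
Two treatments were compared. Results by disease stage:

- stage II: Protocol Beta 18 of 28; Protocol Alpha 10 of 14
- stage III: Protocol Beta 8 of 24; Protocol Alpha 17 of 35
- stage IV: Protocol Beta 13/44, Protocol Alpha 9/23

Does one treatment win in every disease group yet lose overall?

Stage II: Protocol Beta 18/28 = 64.3%, Protocol Alpha 10/14 = 71.4% → Protocol Alpha
Stage III: Protocol Beta 8/24 = 33.3%, Protocol Alpha 17/35 = 48.6% → Protocol Alpha
Stage IV: Protocol Beta 13/44 = 29.5%, Protocol Alpha 9/23 = 39.1% → Protocol Alpha
Overall: Protocol Beta 39/96 = 40.6%, Protocol Alpha 36/72 = 50.0% → Protocol Alpha
Protocol Alpha wins overall and in every disease group — no reversal.

No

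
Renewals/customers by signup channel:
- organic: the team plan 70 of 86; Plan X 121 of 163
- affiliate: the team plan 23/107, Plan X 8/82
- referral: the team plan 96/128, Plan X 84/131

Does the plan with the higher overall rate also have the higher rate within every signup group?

Organic: the team plan 70/86 = 81.4%, Plan X 121/163 = 74.2% → the team plan
Affiliate: the team plan 23/107 = 21.5%, Plan X 8/82 = 9.8% → the team plan
Referral: the team plan 96/128 = 75.0%, Plan X 84/131 = 64.1% → the team plan
Overall: the team plan 189/321 = 58.9%, Plan X 213/376 = 56.6% → the team plan
The team plan wins overall and in every signup group — no reversal.

Yes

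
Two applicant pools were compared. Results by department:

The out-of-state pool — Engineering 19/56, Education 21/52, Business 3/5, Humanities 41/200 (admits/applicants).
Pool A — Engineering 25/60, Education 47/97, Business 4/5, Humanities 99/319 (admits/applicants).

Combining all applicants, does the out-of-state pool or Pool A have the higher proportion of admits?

Engineering: the out-of-state pool 19/56 = 33.9%, Pool A 25/60 = 41.7% → Pool A
Education: the out-of-state pool 21/52 = 40.4%, Pool A 47/97 = 48.5% → Pool A
Business: the out-of-state pool 3/5 = 60.0%, Pool A 4/5 = 80.0% → Pool A
Humanities: the out-of-state pool 41/200 = 20.5%, Pool A 99/319 = 31.0% → Pool A
Overall: the out-of-state pool 84/313 = 26.8%, Pool A 175/481 = 36.4% → Pool A

Pool A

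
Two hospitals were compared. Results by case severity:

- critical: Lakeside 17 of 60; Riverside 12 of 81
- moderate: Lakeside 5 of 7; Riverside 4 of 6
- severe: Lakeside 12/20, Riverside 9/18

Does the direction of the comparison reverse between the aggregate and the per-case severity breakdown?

Critical: Lakeside 17/60 = 28.3%, Riverside 12/81 = 14.8% → Lakeside
Moderate: Lakeside 5/7 = 71.4%, Riverside 4/6 = 66.7% → Lakeside
Severe: Lakeside 12/20 = 60.0%, Riverside 9/18 = 50.0% → Lakeside
Overall: Lakeside 34/87 = 39.1%, Riverside 25/105 = 23.8% → Lakeside
Lakeside wins overall and in every case group — no reversal.

No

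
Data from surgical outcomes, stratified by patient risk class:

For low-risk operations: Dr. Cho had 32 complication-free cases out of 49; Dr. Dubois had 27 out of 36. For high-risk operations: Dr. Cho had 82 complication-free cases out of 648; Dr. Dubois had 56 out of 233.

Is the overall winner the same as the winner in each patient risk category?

Yes

Low-risk: Dr. Cho 32/49 = 65.3%, Dr. Dubois 27/36 = 75.0% → Dr. Dubois
High-risk: Dr. Cho 82/648 = 12.7%, Dr. Dubois 56/233 = 24.0% → Dr. Dubois
Overall: Dr. Cho 114/697 = 16.4%, Dr. Dubois 83/269 = 30.9% → Dr. Dubois
Dr. Dubois wins overall and in every patient risk group — no reversal.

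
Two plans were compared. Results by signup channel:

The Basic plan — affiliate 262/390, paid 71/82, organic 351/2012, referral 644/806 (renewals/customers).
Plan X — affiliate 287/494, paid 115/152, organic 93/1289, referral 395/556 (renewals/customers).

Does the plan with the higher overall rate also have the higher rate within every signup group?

Yes

Affiliate: the Basic plan 262/390 = 67.2%, Plan X 287/494 = 58.1% → the Basic plan
Paid: the Basic plan 71/82 = 86.6%, Plan X 115/152 = 75.7% → the Basic plan
Organic: the Basic plan 351/2012 = 17.4%, Plan X 93/1289 = 7.2% → the Basic plan
Referral: the Basic plan 644/806 = 79.9%, Plan X 395/556 = 71.0% → the Basic plan
Overall: the Basic plan 1328/3290 = 40.4%, Plan X 890/2491 = 35.7% → the Basic plan
The Basic plan wins overall and in every signup group — no reversal.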